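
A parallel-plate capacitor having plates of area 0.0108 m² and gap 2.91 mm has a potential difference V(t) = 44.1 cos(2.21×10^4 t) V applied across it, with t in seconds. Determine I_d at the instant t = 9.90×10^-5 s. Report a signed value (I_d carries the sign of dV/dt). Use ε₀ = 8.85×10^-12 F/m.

dV/dt = (44.1)(2.21×10^4)·−sin(2.1879) = -7.949×10^5 V/s.
I_d = C dV/dt with C = ε₀A/d = (8.85×10^-12)(0.0108)/(2.91×10^-3) = 3.285×10^-11 F, so I_d = (3.285×10^-11)(-7.949×10^5) = -2.61×10^-5 A.

-2.61×10^-5 A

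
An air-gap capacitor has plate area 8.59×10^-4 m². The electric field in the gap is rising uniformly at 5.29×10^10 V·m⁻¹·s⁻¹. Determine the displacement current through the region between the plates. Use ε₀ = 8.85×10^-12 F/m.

With a uniform field, Φ_E = EA, so I_d = ε₀ A dE/dt = 4.02×10^-4 A.

4.02×10^-4 A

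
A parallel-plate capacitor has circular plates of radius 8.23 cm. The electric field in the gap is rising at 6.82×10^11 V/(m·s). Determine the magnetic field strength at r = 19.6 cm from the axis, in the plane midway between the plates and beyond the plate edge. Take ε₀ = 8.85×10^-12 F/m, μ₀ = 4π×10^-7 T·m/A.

1.31×10^-7 T

Total displacement current: I_d = ε₀(πR²)(dE/dt) = (8.85×10^-12)(0.02128)(6.82×10^11) = 0.1284 A.
For r ≥ R the full I_d is enclosed: B = μ₀ I_d/(2πr) = (4π×10^-7)(0.1284)/(2π·0.196) = 1.31×10^-7 T.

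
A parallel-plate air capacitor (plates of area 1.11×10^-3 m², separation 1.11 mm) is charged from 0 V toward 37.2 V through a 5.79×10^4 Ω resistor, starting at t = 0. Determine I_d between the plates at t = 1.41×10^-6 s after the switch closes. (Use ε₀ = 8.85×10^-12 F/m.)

4.10×10^-5 A

With C = ε₀A/d = (8.85×10^-12)(1.11×10^-3)/(1.11×10^-3) = 8.850×10^-12 F, the time constant is τ = RC = 5.124×10^-7 s, so t/τ = 2.752 and e^(−t/τ) = 0.06380.
I_d = I_cond = (V₀/R) e^(−t/τ) = (6.425×10^-4)(0.06380) = 4.10×10^-5 A.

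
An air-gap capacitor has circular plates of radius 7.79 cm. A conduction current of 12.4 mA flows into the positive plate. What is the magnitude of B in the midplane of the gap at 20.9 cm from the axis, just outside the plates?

1.19×10^-8 T

By continuity the displacement current in the gap matches the conduction current: I_d = 0.0124 A.
For r ≥ R the full I_d is enclosed: B = μ₀ I_d/(2πr) = (4π×10^-7)(0.0124)/(2π·0.209) = 1.19×10^-8 T.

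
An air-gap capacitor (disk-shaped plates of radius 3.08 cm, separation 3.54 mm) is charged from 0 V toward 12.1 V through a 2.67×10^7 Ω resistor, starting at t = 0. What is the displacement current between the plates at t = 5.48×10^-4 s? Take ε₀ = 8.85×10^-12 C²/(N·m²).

2.88×10^-8 A

With C = ε₀A/d = (8.85×10^-12)(2.980×10^-3)/(3.54×10^-3) = 7.450×10^-12 F, the time constant is τ = RC = 1.989×10^-4 s, so t/τ = 2.755 and e^(−t/τ) = 0.06361.
I_d = I_cond = (V₀/R) e^(−t/τ) = (4.532×10^-7)(0.06361) = 2.88×10^-8 A.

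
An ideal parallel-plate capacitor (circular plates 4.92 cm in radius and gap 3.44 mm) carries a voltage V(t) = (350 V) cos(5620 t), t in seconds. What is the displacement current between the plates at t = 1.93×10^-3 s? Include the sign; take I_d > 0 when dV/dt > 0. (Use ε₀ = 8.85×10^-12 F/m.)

dV/dt = (350)(5620)·−sin(10.8466) = 1.945×10^6 V/s.
I_d = C dV/dt with C = ε₀A/d = (8.85×10^-12)(7.605×10^-3)/(3.44×10^-3) = 1.957×10^-11 F, so I_d = (1.957×10^-11)(1.945×10^6) = 3.81×10^-5 A.

3.81×10^-5 A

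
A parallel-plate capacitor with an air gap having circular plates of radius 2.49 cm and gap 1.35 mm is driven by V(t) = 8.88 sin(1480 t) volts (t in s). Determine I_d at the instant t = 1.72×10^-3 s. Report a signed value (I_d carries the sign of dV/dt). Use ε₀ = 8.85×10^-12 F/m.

-1.39×10^-7 A

dV/dt = (8.88)(1480)·cos(2.5456) = -1.088×10^4 V/s.
I_d = C dV/dt with C = ε₀A/d = (8.85×10^-12)(1.948×10^-3)/(1.35×10^-3) = 1.277×10^-11 F, so I_d = (1.277×10^-11)(-1.088×10^4) = -1.39×10^-7 A.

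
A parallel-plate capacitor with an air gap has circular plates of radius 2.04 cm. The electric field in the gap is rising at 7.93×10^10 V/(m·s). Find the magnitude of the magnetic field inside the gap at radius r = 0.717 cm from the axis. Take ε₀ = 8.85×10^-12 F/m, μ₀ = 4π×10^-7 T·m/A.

3.16×10^-9 T

Total displacement current: I_d = ε₀(πR²)(dE/dt) = (8.85×10^-12)(1.307×10^-3)(7.93×10^10) = 9.173×10^-4 A.
∮B·dl = μ₀ I_d,enc with I_d,enc = I_d r²/R² = 1.133×10^-4 A; so B = μ₀ I_d,enc/(2πr) = 3.16×10^-9 T.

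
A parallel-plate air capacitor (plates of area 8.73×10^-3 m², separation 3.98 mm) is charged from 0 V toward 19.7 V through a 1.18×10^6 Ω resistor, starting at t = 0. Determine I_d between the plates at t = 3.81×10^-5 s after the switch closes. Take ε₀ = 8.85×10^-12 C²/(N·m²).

With C = ε₀A/d = (8.85×10^-12)(8.73×10^-3)/(3.98×10^-3) = 1.941×10^-11 F, the time constant is τ = RC = 2.290×10^-5 s, so t/τ = 1.664 and e^(−t/τ) = 0.1894.
I_d = I_cond = (V₀/R) e^(−t/τ) = (1.669×10^-5)(0.1894) = 3.16×10^-6 A.

3.16×10^-6 A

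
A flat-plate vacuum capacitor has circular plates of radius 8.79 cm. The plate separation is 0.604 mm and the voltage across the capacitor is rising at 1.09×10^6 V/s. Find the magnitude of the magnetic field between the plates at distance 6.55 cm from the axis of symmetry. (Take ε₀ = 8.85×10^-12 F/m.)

6.57×10^-10 T

dE/dt = (dV/dt)/d = 1.805×10^9 V/(m·s); I_d = ε₀(πR²)(dE/dt) = (8.85×10^-12)(0.02427)(1.805×10^9) = 3.877×10^-4 A.
∮B·dl = μ₀ I_d,enc with I_d,enc = I_d r²/R² = 2.153×10^-4 A; so B = μ₀ I_d,enc/(2πr) = 6.57×10^-10 T.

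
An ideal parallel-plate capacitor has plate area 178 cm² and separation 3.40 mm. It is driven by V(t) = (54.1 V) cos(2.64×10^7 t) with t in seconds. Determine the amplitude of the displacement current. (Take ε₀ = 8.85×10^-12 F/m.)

(dE/dt)_max = V₀ω/d = 4.201×10^11 V/(m·s); ω = 2.64×10^7 rad/s.
I_d,max = ε₀ A (dE/dt)_max = (8.85×10^-12)(0.0178)(4.201×10^11) = 0.0662 A.

0.0662 A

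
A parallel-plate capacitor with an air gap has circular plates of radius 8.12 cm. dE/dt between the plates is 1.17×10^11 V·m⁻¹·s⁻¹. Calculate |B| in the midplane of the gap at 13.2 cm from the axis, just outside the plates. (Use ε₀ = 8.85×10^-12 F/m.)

3.25×10^-8 T

Through the whole plate area (πR² = 0.02071 m²), I_d = ε₀ πR² dE/dt = 0.02144 A.
With r > R the enclosed displacement current is the full I_d; B = μ₀ I_d / (2πr) = 3.25×10^-8 T.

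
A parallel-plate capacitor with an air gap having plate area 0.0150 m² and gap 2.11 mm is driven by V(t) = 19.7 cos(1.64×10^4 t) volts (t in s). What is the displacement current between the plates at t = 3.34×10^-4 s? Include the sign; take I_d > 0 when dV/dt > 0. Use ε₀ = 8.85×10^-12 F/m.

1.47×10^-5 A

dV/dt = (19.7)(1.64×10^4)·−sin(5.4776) = 2.330×10^5 V/s.
I_d = C dV/dt with C = ε₀A/d = (8.85×10^-12)(0.0150)/(2.11×10^-3) = 6.291×10^-11 F, so I_d = (6.291×10^-11)(2.330×10^5) = 1.47×10^-5 A.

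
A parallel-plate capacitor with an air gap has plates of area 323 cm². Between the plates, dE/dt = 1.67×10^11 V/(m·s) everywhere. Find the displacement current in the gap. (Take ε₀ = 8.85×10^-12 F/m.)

0.0477 A

The displacement current is ε₀ times dΦ_E/dt = ε₀ A dE/dt = (8.85×10^-12)(0.0323)(1.67×10^11) = 0.0477 A.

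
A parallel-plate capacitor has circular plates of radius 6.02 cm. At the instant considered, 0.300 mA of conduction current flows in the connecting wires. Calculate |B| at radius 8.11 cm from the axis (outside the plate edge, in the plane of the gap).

7.40×10^-10 T

Between the plates the displacement current equals the wire current: I_d = 0.300 mA = 3.00×10^-4 A.
With r > R the enclosed displacement current is the full I_d; B = μ₀ I_d / (2πr) = 7.40×10^-10 T.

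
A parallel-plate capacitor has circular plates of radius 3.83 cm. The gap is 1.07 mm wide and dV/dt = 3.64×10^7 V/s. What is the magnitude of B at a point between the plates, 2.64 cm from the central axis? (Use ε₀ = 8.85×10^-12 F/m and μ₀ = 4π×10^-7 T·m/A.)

4.99×10^-9 T

With E = V/d, dE/dt = 3.402×10^10 V/(m·s) and πR² = 4.608×10^-3 m², giving I_d = ε₀ πR² dE/dt = 1.387×10^-3 A.
An Ampèrian loop of radius r encloses a fraction (r/R)² of I_d. Then B·2πr = μ₀ I_d (r/R)², giving B = μ₀ I_d r/(2πR²) = 4.99×10^-9 T.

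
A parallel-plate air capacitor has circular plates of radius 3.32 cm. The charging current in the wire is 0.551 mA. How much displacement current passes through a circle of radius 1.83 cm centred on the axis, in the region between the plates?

1.67×10^-4 A

Between the plates the displacement current equals the wire current: I_d = 0.551 mA = 5.51×10^-4 A.
The field is uniform, so I_d,enc = I_d (r/R)² = (5.51×10^-4)(1.83/3.32)² = 1.67×10^-4 A.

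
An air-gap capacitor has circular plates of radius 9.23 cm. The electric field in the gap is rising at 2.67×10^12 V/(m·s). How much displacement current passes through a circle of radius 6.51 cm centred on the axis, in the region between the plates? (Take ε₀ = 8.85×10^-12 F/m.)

Total displacement current: I_d = ε₀(πR²)(dE/dt) = (8.85×10^-12)(0.02676)(2.67×10^12) = 0.6323 A.
Since J_d is uniform, the enclosed fraction is (r/R)² = 0.4975, giving I_d,enc = 0.315 A.

0.315 A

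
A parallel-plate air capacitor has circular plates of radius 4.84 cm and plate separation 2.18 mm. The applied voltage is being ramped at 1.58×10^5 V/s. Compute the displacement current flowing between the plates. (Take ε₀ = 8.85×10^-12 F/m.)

The field between the plates is E = V/d, so dE/dt = (1.58×10^5)/(2.18×10^-3 m) = 7.248×10^7 V/(m·s).
I_d = ε₀ A (dE/dt) = (8.85×10^-12)(7.359×10^-3)(7.248×10^7) = 4.72×10^-6 A.

4.72×10^-6 A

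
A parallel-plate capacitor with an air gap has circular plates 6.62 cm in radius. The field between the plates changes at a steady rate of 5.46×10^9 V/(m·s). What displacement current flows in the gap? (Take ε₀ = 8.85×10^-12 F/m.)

6.65×10^-4 A

The displacement current is ε₀ times dΦ_E/dt = ε₀ A dE/dt = (8.85×10^-12)(0.01377)(5.46×10^9) = 6.65×10^-4 A.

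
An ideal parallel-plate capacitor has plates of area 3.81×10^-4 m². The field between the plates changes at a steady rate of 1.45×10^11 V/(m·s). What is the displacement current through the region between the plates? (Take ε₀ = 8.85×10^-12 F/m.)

With a uniform field, Φ_E = EA, so I_d = ε₀ A dE/dt = 4.89×10^-4 A.

4.89×10^-4 A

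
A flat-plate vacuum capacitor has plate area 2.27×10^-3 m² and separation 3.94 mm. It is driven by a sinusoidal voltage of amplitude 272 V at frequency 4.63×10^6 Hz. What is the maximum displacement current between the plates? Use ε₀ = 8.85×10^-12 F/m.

0.0403 A

C = ε₀A/d = (8.85×10^-12)(2.27×10^-3)/(3.94×10^-3) = 5.099×10^-12 F; ω = 2πf = 2.909×10^7 rad/s.
I_d = C dV/dt, so |I_d|_max = C V₀ ω = (5.099×10^-12)(272)(2.909×10^7) = 0.0403 A.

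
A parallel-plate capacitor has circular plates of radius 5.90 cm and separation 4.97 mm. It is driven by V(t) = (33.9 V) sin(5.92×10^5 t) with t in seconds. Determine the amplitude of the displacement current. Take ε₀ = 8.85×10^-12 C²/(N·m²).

3.91×10^-4 A

C = ε₀A/d = (8.85×10^-12)(0.01094)/(4.97×10^-3) = 1.948×10^-11 F; ω = 5.92×10^5 rad/s.
I_d = C dV/dt, so |I_d|_max = C V₀ ω = (1.948×10^-11)(33.9)(5.92×10^5) = 3.91×10^-4 A.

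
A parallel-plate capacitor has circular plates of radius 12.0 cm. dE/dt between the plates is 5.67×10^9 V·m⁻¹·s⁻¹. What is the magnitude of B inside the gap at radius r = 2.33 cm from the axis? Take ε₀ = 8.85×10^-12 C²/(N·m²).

I_d = ε₀ dΦ_E/dt = ε₀ πR² (dE/dt) = (8.85×10^-12)(0.04524)(5.67×10^9) = 2.270×10^-3 A through the full plate area.
For r < R the Ampère–Maxwell law gives B(2πr) = μ₀ I_d (r²/R²), so B = μ₀ I_d r/(2πR²) = (4π×10^-7)(2.270×10^-3)(0.0233)/(2π·0.120²) = 7.35×10^-10 T.

7.35×10^-10 T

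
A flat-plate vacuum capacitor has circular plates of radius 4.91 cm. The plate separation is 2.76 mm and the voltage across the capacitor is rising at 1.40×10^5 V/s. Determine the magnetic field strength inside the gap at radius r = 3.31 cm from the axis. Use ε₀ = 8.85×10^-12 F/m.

I_d = C dV/dt with C = ε₀πR²/d = 2.429×10^-11 F, so I_d = (2.429×10^-11)(1.40×10^5) = 3.401×10^-6 A.
An Ampèrian loop of radius r encloses a fraction (r/R)² of I_d. Then B·2πr = μ₀ I_d (r/R)², giving B = μ₀ I_d r/(2πR²) = 9.34×10^-12 T.

9.34×10^-12 T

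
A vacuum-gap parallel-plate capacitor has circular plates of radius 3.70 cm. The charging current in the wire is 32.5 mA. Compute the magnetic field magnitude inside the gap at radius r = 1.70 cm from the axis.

By continuity the displacement current in the gap matches the conduction current: I_d = 0.0325 A.
An Ampèrian loop of radius r encloses a fraction (r/R)² of I_d. Then B·2πr = μ₀ I_d (r/R)², giving B = μ₀ I_d r/(2πR²) = 8.07×10^-8 T.

8.07×10^-8 T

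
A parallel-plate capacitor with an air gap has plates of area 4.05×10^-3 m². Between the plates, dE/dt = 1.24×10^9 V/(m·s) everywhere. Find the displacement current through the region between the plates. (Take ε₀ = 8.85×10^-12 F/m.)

4.44×10^-5 A

With a uniform field, Φ_E = EA, so I_d = ε₀ A dE/dt = 4.44×10^-5 A.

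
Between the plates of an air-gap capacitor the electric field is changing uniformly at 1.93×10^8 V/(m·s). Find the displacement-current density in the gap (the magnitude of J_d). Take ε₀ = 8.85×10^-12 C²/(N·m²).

1.71×10^-3 A/m²

J_d = ε₀ ∂E/∂t, so J_d = 1.71×10^-3 A/m².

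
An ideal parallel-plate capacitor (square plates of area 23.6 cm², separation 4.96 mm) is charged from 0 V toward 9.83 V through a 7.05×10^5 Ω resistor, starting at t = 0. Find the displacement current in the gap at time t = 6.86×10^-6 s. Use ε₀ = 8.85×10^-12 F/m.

1.38×10^-6 A

C = ε₀A/d = (8.85×10^-12)(2.36×10^-3)/(4.96×10^-3) = 4.211×10^-12 F and τ = RC = 2.969×10^-6 s. I_d in the gap equals the RC charging current.
I_d(t) = (V₀/R) e^(−t/τ) = 1.394×10^-5 · e^(−2.311) = 1.38×10^-6 A.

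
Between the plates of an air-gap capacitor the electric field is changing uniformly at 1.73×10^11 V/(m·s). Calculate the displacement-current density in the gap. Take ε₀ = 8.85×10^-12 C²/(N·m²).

J_d = ε₀ dE/dt = (8.85×10^-12)(1.73×10^11) = 1.53 A/m².

1.53 A/m²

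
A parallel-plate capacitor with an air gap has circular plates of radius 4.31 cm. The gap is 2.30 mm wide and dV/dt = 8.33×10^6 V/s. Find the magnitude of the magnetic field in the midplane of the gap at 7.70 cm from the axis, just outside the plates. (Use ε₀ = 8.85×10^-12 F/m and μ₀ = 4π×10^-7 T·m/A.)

With E = V/d, dE/dt = 3.622×10^9 V/(m·s) and πR² = 5.836×10^-3 m², giving I_d = ε₀ πR² dE/dt = 1.871×10^-4 A.
For r ≥ R the full I_d is enclosed: B = μ₀ I_d/(2πr) = (4π×10^-7)(1.871×10^-4)/(2π·0.0770) = 4.86×10^-10 T.

4.86×10^-10 T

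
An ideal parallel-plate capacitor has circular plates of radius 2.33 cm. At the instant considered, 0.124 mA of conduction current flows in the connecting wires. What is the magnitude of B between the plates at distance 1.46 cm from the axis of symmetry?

No conduction current crosses the gap, so I_d there equals the 1.24×10^-4 A in the leads.
An Ampèrian loop of radius r encloses a fraction (r/R)² of I_d. Then B·2πr = μ₀ I_d (r/R)², giving B = μ₀ I_d r/(2πR²) = 6.67×10^-10 T.

6.67×10^-10 T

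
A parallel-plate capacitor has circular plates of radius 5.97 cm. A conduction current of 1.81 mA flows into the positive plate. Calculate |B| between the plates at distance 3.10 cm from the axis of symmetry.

By continuity the displacement current in the gap matches the conduction current: I_d = 1.81×10^-3 A.
An Ampèrian loop of radius r encloses a fraction (r/R)² of I_d. Then B·2πr = μ₀ I_d (r/R)², giving B = μ₀ I_d r/(2πR²) = 3.15×10^-9 T.

3.15×10^-9 T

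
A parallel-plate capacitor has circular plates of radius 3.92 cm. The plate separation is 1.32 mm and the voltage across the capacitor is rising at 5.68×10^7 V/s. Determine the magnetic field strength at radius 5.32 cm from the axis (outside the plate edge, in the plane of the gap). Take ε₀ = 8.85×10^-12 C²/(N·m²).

I_d = C dV/dt with C = ε₀πR²/d = 3.236×10^-11 F, so I_d = (3.236×10^-11)(5.68×10^7) = 1.838×10^-3 A.
With r > R the enclosed displacement current is the full I_d; B = μ₀ I_d / (2πr) = 6.91×10^-9 T.

6.91×10^-9 T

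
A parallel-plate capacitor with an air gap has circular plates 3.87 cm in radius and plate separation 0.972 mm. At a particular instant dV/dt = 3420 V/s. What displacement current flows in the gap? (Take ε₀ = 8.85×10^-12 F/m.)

The displacement current equals the charging current C dV/dt. With C = ε₀A/d = (8.85×10^-12)(4.705×10^-3)/(9.72×10^-4) = 4.284×10^-11 F, I_d = (4.284×10^-11)(3420) = 1.47×10^-7 A.

1.47×10^-7 A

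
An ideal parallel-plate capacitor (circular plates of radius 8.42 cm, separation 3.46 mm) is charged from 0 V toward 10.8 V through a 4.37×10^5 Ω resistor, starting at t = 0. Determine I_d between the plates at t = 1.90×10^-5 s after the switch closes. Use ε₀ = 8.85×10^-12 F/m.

C = ε₀A/d = (8.85×10^-12)(0.02227)/(3.46×10^-3) = 5.696×10^-11 F, so τ = RC = 2.489×10^-5 s.
The conduction current is I(t) = (V₀/R) e^(−t/τ), and the displacement current between the plates equals it.
t/τ = 0.7634; I_d = (10.8/4.37×10^5) · e^(−0.7634) = (2.471×10^-5)(0.4661) = 1.15×10^-5 A.

1.15×10^-5 A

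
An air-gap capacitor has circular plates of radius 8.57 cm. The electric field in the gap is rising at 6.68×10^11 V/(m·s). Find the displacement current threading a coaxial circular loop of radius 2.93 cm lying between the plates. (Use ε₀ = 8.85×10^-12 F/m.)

Total displacement current: I_d = ε₀(πR²)(dE/dt) = (8.85×10^-12)(0.02307)(6.68×10^11) = 0.1364 A.
Since J_d is uniform, the enclosed fraction is (r/R)² = 0.1169, giving I_d,enc = 0.0159 A.

0.0159 A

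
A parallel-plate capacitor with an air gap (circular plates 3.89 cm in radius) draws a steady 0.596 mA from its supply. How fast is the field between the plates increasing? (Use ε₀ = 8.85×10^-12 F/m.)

Charge continuity gives I_d = I = 5.96×10^-4 A between the plates.
Inverting I_d = ε₀ A dE/dt gives dE/dt = 5.96×10^-4 / (8.85×10^-12 · 4.754×10^-3) = 1.42×10^10 V/(m·s).

1.42×10^10 V/(m·s)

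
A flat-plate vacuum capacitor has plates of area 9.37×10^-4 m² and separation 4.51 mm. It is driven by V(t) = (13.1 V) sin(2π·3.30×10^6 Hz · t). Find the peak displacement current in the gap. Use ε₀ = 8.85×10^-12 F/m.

The displacement current equals the conduction current C dV/dt, which peaks at C V₀ ω.
With C = ε₀A/d = (8.85×10^-12)(9.37×10^-4)/(4.51×10^-3) = 1.839×10^-12 F and ω = 2πf = 2.073×10^7 rad/s, I_d,max = (1.839×10^-12)(13.1)(2.073×10^7) = 4.99×10^-4 A.

4.99×10^-4 A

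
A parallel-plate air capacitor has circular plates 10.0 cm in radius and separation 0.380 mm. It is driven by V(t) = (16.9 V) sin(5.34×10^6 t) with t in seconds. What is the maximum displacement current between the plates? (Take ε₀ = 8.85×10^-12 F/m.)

The displacement current equals the conduction current C dV/dt, which peaks at C V₀ ω.
With C = ε₀A/d = (8.85×10^-12)(0.03142)/(3.80×10^-4) = 7.318×10^-10 F and ω = 5.34×10^6 rad/s, I_d,max = (7.318×10^-10)(16.9)(5.34×10^6) = 0.0660 A.

0.0660 A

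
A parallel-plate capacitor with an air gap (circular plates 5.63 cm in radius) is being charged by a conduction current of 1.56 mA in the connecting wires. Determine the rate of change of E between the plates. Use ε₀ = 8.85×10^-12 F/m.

1.77×10^10 V/(m·s)

Charge continuity gives I_d = I = 1.56×10^-3 A between the plates.
Inverting I_d = ε₀ A dE/dt gives dE/dt = 1.56×10^-3 / (8.85×10^-12 · 9.958×10^-3) = 1.77×10^10 V/(m·s).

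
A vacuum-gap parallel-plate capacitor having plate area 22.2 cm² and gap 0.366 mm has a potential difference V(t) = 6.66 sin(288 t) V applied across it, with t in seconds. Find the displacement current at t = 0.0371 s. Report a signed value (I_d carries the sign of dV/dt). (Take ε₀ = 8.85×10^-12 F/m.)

C = ε₀A/d = (8.85×10^-12)(2.22×10^-3)/(3.66×10^-4) = 5.368×10^-11 F. dV/dt = V₀ω·cos(ωt); at ωt = 10.6848 rad this factor is -0.3058.
I_d = C dV/dt = (5.368×10^-11)(6.66)(288)(-0.3058) = -3.15×10^-8 A.

-3.15×10^-8 A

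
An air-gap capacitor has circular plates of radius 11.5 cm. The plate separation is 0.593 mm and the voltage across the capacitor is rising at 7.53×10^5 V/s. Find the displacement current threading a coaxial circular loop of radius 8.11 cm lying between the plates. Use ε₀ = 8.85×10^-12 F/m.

2.32×10^-4 A

With E = V/d, dE/dt = 1.270×10^9 V/(m·s) and πR² = 0.04155 m², giving I_d = ε₀ πR² dE/dt = 4.670×10^-4 A.
The field is uniform, so I_d,enc = I_d (r/R)² = (4.670×10^-4)(8.11/11.5)² = 2.32×10^-4 A.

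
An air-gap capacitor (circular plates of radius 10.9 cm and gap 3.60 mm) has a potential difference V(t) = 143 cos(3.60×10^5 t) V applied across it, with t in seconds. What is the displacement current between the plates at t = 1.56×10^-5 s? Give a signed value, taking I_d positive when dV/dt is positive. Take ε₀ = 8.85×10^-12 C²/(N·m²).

2.92×10^-3 A

dE/dt = (V₀ω/d)·−sin(ωt) with ωt = 5.616 rad: (143)(3.60×10^5)(0.6188)/(3.60×10^-3) = 8.849×10^9 V/(m·s).
I_d = ε₀ A dE/dt = (8.85×10^-12)(0.03733)(8.849×10^9) = 2.92×10^-3 A.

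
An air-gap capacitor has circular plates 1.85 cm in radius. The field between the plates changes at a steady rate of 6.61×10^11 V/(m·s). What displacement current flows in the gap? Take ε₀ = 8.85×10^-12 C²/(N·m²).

The displacement current is ε₀ times dΦ_E/dt = ε₀ A dE/dt = (8.85×10^-12)(1.075×10^-3)(6.61×10^11) = 6.29×10^-3 A.

6.29×10^-3 A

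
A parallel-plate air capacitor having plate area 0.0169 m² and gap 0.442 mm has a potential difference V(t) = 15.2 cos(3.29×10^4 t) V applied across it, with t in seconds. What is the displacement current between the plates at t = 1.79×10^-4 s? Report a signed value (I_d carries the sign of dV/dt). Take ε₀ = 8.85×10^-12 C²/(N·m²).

6.50×10^-5 A

dE/dt = (V₀ω/d)·−sin(ωt) with ωt = 5.8891 rad: (15.2)(3.29×10^4)(0.3840)/(4.42×10^-4) = 4.345×10^8 V/(m·s).
I_d = ε₀ A dE/dt = (8.85×10^-12)(0.0169)(4.345×10^8) = 6.50×10^-5 A.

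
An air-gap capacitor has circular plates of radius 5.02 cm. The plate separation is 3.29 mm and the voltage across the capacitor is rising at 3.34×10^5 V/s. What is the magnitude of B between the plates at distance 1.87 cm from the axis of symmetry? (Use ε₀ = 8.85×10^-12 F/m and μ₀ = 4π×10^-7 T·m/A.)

dE/dt = (dV/dt)/d = 1.015×10^8 V/(m·s); I_d = ε₀(πR²)(dE/dt) = (8.85×10^-12)(7.917×10^-3)(1.015×10^8) = 7.112×10^-6 A.
∮B·dl = μ₀ I_d,enc with I_d,enc = I_d r²/R² = 9.869×10^-7 A; so B = μ₀ I_d,enc/(2πr) = 1.06×10^-11 T.

1.06×10^-11 T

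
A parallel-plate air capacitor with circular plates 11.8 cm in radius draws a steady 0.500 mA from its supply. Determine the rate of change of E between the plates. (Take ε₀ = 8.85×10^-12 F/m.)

Charge continuity gives I_d = I = 5.00×10^-4 A between the plates.
Then dE/dt = I_d/(ε₀A) = 1.29×10^9 V/(m·s).

1.29×10^9 V/(m·s)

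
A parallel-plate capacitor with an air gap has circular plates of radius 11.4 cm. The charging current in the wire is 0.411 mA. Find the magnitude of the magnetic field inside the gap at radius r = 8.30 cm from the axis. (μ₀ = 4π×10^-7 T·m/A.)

No conduction current crosses the gap, so I_d there equals the 4.11×10^-4 A in the leads.
∮B·dl = μ₀ I_d,enc with I_d,enc = I_d r²/R² = 2.179×10^-4 A; so B = μ₀ I_d,enc/(2πr) = 5.25×10^-10 T.

5.25×10^-10 T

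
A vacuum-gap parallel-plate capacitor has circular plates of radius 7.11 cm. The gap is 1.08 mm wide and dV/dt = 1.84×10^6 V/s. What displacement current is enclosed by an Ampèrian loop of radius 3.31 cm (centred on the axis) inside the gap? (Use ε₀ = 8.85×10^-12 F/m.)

dE/dt = (dV/dt)/d = 1.704×10^9 V/(m·s); I_d = ε₀(πR²)(dE/dt) = (8.85×10^-12)(0.01588)(1.704×10^9) = 2.395×10^-4 A.
Since J_d is uniform, the enclosed fraction is (r/R)² = 0.2167, giving I_d,enc = 5.19×10^-5 A.

5.19×10^-5 A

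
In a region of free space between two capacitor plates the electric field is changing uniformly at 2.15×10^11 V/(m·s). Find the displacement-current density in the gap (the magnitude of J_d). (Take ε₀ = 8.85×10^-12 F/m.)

J_d = ε₀ dE/dt = (8.85×10^-12)(2.15×10^11) = 1.90 A/m².

1.90 A/m²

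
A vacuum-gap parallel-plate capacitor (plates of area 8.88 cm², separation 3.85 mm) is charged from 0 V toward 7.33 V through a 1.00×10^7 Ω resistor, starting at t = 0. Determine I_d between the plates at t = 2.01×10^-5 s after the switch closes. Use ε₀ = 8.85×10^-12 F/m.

With C = ε₀A/d = (8.85×10^-12)(8.88×10^-4)/(3.85×10^-3) = 2.041×10^-12 F, the time constant is τ = RC = 2.041×10^-5 s, so t/τ = 0.9848 and e^(−t/τ) = 0.3735.
I_d = I_cond = (V₀/R) e^(−t/τ) = (7.330×10^-7)(0.3735) = 2.74×10^-7 A.

2.74×10^-7 A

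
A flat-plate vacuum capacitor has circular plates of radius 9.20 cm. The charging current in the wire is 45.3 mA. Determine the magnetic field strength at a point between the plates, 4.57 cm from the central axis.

4.89×10^-8 T

Between the plates the displacement current equals the wire current: I_d = 45.3 mA = 0.0453 A.
For r < R the Ampère–Maxwell law gives B(2πr) = μ₀ I_d (r²/R²), so B = μ₀ I_d r/(2πR²) = (4π×10^-7)(0.0453)(0.0457)/(2π·0.0920²) = 4.89×10^-8 T.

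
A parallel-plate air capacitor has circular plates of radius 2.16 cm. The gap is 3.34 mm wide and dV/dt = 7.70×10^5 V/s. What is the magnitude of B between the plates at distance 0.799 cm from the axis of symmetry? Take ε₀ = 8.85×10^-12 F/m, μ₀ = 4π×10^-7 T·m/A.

dE/dt = (dV/dt)/d = 2.305×10^8 V/(m·s); I_d = ε₀(πR²)(dE/dt) = (8.85×10^-12)(1.466×10^-3)(2.305×10^8) = 2.991×10^-6 A.
An Ampèrian loop of radius r encloses a fraction (r/R)² of I_d. Then B·2πr = μ₀ I_d (r/R)², giving B = μ₀ I_d r/(2πR²) = 1.02×10^-11 T.

1.02×10^-11 T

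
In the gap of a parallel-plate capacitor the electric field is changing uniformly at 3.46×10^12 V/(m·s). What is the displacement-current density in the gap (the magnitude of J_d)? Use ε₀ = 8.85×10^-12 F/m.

30.6 A/m²

J_d = ε₀ dE/dt = (8.85×10^-12)(3.46×10^12) = 30.6 A/m².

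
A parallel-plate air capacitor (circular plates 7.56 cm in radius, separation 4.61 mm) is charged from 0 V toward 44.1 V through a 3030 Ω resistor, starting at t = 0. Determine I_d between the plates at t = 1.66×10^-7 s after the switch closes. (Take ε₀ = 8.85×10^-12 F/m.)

2.97×10^-3 A

C = ε₀A/d = (8.85×10^-12)(0.01796)/(4.61×10^-3) = 3.448×10^-11 F and τ = RC = 1.045×10^-7 s. I_d in the gap equals the RC charging current.
I_d(t) = (V₀/R) e^(−t/τ) = 0.01455 · e^(−1.589) = 2.97×10^-3 A.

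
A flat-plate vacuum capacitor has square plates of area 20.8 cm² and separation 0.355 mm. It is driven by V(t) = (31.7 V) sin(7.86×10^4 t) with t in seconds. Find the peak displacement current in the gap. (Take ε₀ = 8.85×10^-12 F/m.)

The displacement current equals the conduction current C dV/dt, which peaks at C V₀ ω.
With C = ε₀A/d = (8.85×10^-12)(2.08×10^-3)/(3.55×10^-4) = 5.185×10^-11 F and ω = 7.86×10^4 rad/s, I_d,max = (5.185×10^-11)(31.7)(7.86×10^4) = 1.29×10^-4 A.

1.29×10^-4 A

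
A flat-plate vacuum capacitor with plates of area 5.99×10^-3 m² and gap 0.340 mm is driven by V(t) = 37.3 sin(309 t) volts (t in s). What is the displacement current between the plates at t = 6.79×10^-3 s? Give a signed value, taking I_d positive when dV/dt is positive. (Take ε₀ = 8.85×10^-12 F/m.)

-9.04×10^-7 A

dV/dt = (37.3)(309)·cos(2.09811) = -5800 V/s.
I_d = C dV/dt with C = ε₀A/d = (8.85×10^-12)(5.99×10^-3)/(3.40×10^-4) = 1.559×10^-10 F, so I_d = (1.559×10^-10)(-5800) = -9.04×10^-7 A.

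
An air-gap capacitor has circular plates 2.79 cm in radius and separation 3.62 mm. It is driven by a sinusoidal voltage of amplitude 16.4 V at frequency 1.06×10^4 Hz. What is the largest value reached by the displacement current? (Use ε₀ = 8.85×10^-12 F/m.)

(dE/dt)_max = V₀ω/d = 3.017×10^8 V/(m·s); ω = 2πf = 6.660×10^4 rad/s.
I_d,max = ε₀ A (dE/dt)_max = (8.85×10^-12)(2.445×10^-3)(3.017×10^8) = 6.53×10^-6 A.

6.53×10^-6 A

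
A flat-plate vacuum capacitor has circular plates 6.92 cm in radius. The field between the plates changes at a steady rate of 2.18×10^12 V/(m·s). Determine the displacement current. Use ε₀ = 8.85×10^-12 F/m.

With a uniform field, Φ_E = EA, so I_d = ε₀ A dE/dt = 0.290 A.

0.290 A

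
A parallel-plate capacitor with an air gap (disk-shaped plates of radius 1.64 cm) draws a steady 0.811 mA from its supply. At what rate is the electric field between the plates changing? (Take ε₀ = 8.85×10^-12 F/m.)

The displacement current between the plates equals the conduction current, I_d = 0.811 mA.
Then dE/dt = I_d/(ε₀A) = 1.08×10^11 V/(m·s).

1.08×10^11 V/(m·s)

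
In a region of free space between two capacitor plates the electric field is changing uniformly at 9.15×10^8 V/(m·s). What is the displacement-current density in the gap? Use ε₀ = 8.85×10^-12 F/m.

J_d = ε₀ dE/dt = (8.85×10^-12)(9.15×10^8) = 8.10×10^-3 A/m².

8.10×10^-3 A/m²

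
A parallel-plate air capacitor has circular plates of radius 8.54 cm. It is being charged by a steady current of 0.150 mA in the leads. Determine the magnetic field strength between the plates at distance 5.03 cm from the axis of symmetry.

By continuity the displacement current in the gap matches the conduction current: I_d = 1.50×10^-4 A.
For r < R the Ampère–Maxwell law gives B(2πr) = μ₀ I_d (r²/R²), so B = μ₀ I_d r/(2πR²) = (4π×10^-7)(1.50×10^-4)(0.0503)/(2π·0.0854²) = 2.07×10^-10 T.

2.07×10^-10 T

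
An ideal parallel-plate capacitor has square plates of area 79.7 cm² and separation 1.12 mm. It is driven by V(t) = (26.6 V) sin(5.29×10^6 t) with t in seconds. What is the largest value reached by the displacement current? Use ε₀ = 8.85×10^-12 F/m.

8.86×10^-3 A

C = ε₀A/d = (8.85×10^-12)(7.97×10^-3)/(1.12×10^-3) = 6.298×10^-11 F; ω = 5.29×10^6 rad/s.
I_d = C dV/dt, so |I_d|_max = C V₀ ω = (6.298×10^-11)(26.6)(5.29×10^6) = 8.86×10^-3 A.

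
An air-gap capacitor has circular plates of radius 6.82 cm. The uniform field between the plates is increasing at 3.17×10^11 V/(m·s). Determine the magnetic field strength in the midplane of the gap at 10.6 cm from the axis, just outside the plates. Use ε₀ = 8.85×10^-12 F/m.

7.73×10^-8 T

I_d = ε₀ dΦ_E/dt = ε₀ πR² (dE/dt) = (8.85×10^-12)(0.01461)(3.17×10^11) = 0.04099 A through the full plate area.
With r > R the enclosed displacement current is the full I_d; B = μ₀ I_d / (2πr) = 7.73×10^-8 T.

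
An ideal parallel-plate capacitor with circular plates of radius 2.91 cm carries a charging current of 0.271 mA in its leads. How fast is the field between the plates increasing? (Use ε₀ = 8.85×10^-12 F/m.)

1.15×10^10 V/(m·s)

Charge continuity gives I_d = I = 2.71×10^-4 A between the plates.
Since I_d = ε₀ A dE/dt, dE/dt = I_d/(ε₀A) = (2.71×10^-4)/((8.85×10^-12)(2.660×10^-3)) = 1.15×10^10 V/(m·s).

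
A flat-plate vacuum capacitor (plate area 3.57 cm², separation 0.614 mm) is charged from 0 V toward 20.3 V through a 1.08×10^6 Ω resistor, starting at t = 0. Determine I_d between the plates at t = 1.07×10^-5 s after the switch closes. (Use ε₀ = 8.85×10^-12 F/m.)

C = ε₀A/d = (8.85×10^-12)(3.57×10^-4)/(6.14×10^-4) = 5.146×10^-12 F and τ = RC = 5.558×10^-6 s. I_d in the gap equals the RC charging current.
I_d(t) = (V₀/R) e^(−t/τ) = 1.880×10^-5 · e^(−1.925) = 2.74×10^-6 A.

2.74×10^-6 A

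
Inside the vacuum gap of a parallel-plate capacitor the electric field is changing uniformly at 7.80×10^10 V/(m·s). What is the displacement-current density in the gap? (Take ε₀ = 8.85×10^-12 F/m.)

J_d = ε₀ ∂E/∂t, so J_d = 0.690 A/m².

0.690 A/m²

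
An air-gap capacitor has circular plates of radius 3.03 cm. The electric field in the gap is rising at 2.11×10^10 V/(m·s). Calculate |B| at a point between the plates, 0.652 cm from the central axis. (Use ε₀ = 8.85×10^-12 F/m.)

7.65×10^-10 T

I_d = ε₀ dΦ_E/dt = ε₀ πR² (dE/dt) = (8.85×10^-12)(2.884×10^-3)(2.11×10^10) = 5.385×10^-4 A through the full plate area.
For r < R the Ampère–Maxwell law gives B(2πr) = μ₀ I_d (r²/R²), so B = μ₀ I_d r/(2πR²) = (4π×10^-7)(5.385×10^-4)(6.52×10^-3)/(2π·0.0303²) = 7.65×10^-10 T.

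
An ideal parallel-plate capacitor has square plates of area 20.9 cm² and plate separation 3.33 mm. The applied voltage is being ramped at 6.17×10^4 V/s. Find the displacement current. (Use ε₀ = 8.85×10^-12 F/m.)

3.43×10^-7 A

E = V/d so dE/dt = (dV/dt)/d = 1.853×10^7 V/(m·s), and I_d = ε₀ A dE/dt = (8.85×10^-12)(2.09×10^-3)(1.853×10^7) = 3.43×10^-7 A.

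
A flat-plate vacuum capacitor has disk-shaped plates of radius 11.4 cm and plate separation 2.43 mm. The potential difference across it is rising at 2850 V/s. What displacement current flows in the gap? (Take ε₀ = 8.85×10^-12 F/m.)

4.24×10^-7 A

The displacement current equals the charging current C dV/dt. With C = ε₀A/d = (8.85×10^-12)(0.04083)/(2.43×10^-3) = 1.487×10^-10 F, I_d = (1.487×10^-10)(2850) = 4.24×10^-7 A.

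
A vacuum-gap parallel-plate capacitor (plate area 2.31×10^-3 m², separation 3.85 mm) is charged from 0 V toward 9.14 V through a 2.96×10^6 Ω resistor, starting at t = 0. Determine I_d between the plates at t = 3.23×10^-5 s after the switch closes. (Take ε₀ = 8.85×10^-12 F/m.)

C = ε₀A/d = (8.85×10^-12)(2.31×10^-3)/(3.85×10^-3) = 5.310×10^-12 F and τ = RC = 1.572×10^-5 s. I_d in the gap equals the RC charging current.
I_d(t) = (V₀/R) e^(−t/τ) = 3.088×10^-6 · e^(−2.055) = 3.96×10^-7 A.

3.96×10^-7 A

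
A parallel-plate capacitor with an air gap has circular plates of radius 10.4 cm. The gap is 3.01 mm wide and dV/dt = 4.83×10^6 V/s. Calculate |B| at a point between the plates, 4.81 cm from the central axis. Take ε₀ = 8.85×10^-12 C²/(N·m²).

4.29×10^-10 T

With E = V/d, dE/dt = 1.605×10^9 V/(m·s) and πR² = 0.03398 m², giving I_d = ε₀ πR² dE/dt = 4.827×10^-4 A.
An Ampèrian loop of radius r encloses a fraction (r/R)² of I_d. Then B·2πr = μ₀ I_d (r/R)², giving B = μ₀ I_d r/(2πR²) = 4.29×10^-10 T.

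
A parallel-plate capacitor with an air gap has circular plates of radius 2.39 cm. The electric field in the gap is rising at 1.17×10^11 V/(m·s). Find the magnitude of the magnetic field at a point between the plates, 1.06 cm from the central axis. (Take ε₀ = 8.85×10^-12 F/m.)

6.90×10^-9 T

Through the whole plate area (πR² = 1.795×10^-3 m²), I_d = ε₀ πR² dE/dt = 1.859×10^-3 A.
An Ampèrian loop of radius r encloses a fraction (r/R)² of I_d. Then B·2πr = μ₀ I_d (r/R)², giving B = μ₀ I_d r/(2πR²) = 6.90×10^-9 T.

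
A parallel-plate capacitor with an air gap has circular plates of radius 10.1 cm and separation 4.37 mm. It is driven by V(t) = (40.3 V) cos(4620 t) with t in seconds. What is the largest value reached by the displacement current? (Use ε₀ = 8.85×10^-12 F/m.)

1.21×10^-5 A

C = ε₀A/d = (8.85×10^-12)(0.03205)/(4.37×10^-3) = 6.491×10^-11 F; ω = 4620 rad/s.
I_d = C dV/dt, so |I_d|_max = C V₀ ω = (6.491×10^-11)(40.3)(4620) = 1.21×10^-5 A.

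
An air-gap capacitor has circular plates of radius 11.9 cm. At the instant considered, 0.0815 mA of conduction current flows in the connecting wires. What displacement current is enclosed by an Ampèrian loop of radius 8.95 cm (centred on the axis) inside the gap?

No conduction current crosses the gap, so I_d there equals the 8.15×10^-5 A in the leads.
Since J_d is uniform, the enclosed fraction is (r/R)² = 0.5657, giving I_d,enc = 4.61×10^-5 A.

4.61×10^-5 A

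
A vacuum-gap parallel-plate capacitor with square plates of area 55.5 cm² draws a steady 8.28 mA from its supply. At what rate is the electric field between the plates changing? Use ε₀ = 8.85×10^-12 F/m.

1.69×10^11 V/(m·s)

By continuity, I_d in the gap equals the 8.28 mA flowing in the wire.
Since I_d = ε₀ A dE/dt, dE/dt = I_d/(ε₀A) = (8.28×10^-3)/((8.85×10^-12)(5.55×10^-3)) = 1.69×10^11 V/(m·s).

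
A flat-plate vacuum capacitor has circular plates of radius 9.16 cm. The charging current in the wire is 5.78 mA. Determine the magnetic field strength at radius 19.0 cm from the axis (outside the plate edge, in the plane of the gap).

6.08×10^-9 T

Between the plates the displacement current equals the wire current: I_d = 5.78 mA = 5.78×10^-3 A.
Outside the plates the loop encloses all of I_d, so B·2πr = μ₀ I_d and B = 6.08×10^-9 T.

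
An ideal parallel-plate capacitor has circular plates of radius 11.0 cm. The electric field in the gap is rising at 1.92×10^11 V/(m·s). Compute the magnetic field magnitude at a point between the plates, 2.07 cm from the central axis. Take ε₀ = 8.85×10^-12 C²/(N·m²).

2.21×10^-8 T

I_d = ε₀ dΦ_E/dt = ε₀ πR² (dE/dt) = (8.85×10^-12)(0.03801)(1.92×10^11) = 0.06459 A through the full plate area.
An Ampèrian loop of radius r encloses a fraction (r/R)² of I_d. Then B·2πr = μ₀ I_d (r/R)², giving B = μ₀ I_d r/(2πR²) = 2.21×10^-8 T.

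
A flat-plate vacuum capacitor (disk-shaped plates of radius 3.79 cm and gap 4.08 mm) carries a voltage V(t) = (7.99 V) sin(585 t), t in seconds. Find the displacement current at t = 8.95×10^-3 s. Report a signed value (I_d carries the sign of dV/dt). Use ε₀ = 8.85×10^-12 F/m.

dE/dt = (V₀ω/d)·cos(ωt) with ωt = 5.23575 rad: (7.99)(585)(0.4998)/(4.08×10^-3) = 5.726×10^5 V/(m·s).
I_d = ε₀ A dE/dt = (8.85×10^-12)(4.513×10^-3)(5.726×10^5) = 2.29×10^-8 A.

2.29×10^-8 A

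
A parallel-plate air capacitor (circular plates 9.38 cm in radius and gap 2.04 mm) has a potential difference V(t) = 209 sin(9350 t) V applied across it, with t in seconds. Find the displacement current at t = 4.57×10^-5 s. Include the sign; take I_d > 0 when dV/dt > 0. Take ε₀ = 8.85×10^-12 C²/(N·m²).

C = ε₀A/d = (8.85×10^-12)(0.02764)/(2.04×10^-3) = 1.199×10^-10 F. dV/dt = V₀ω·cos(ωt); at ωt = 0.427295 rad this factor is 0.9101.
I_d = C dV/dt = (1.199×10^-10)(209)(9350)(0.9101) = 2.13×10^-4 A.

2.13×10^-4 A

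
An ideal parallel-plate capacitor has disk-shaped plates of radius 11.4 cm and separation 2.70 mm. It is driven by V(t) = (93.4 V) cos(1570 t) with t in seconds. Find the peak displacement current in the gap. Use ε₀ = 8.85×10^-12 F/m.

(dE/dt)_max = V₀ω/d = 5.431×10^7 V/(m·s); ω = 1570 rad/s.
I_d,max = ε₀ A (dE/dt)_max = (8.85×10^-12)(0.04083)(5.431×10^7) = 1.96×10^-5 A.

1.96×10^-5 A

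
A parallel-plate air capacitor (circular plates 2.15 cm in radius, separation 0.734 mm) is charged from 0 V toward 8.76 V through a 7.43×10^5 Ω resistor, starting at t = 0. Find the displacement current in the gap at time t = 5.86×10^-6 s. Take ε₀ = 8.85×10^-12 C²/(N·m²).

7.51×10^-6 A

C = ε₀A/d = (8.85×10^-12)(1.452×10^-3)/(7.34×10^-4) = 1.751×10^-11 F, so τ = RC = 1.301×10^-5 s.
The conduction current is I(t) = (V₀/R) e^(−t/τ), and the displacement current between the plates equals it.
t/τ = 0.4504; I_d = (8.76/7.43×10^5) · e^(−0.4504) = (1.179×10^-5)(0.6374) = 7.51×10^-6 A.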